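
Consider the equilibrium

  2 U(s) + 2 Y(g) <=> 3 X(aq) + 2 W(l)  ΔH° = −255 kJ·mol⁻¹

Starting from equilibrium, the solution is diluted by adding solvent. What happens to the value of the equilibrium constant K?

The equilibrium constant depends only on temperature. This perturbation may move the position of equilibrium, but since T is unchanged, K itself is unchanged.

unchanged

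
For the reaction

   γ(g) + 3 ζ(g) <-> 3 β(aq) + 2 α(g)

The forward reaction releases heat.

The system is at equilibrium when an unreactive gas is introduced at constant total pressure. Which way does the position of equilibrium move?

left

Adding inert gas at constant total pressure expands the volume and lowers every reacting partial pressure. With Δn_gas = 2 − 4 = -2, Q moves away from K toward the side with fewer gas moles, so the system shifts toward the side with more gas moles — to the left.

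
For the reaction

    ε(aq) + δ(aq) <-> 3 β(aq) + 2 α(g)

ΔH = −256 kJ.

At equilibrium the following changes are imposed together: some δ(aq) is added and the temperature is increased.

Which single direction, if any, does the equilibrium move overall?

Adding δ (aq), a reactant, drives the reaction to the right.
The forward reaction is exothermic. Raising T favours the endothermic direction — shift to the left.
The individual effects push in opposite directions; without quantitative information the net direction cannot be determined.

cannot be determined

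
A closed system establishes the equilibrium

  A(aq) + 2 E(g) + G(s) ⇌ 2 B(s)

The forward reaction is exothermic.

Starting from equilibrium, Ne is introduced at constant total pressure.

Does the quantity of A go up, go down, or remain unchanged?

Adding inert gas at constant total pressure expands the volume and lowers every reacting partial pressure. With Δn_gas = 0 − 2 = -2, Q moves away from K toward the side with fewer gas moles, so the system shifts toward the side with more gas moles — to the left.
The net shift is to the left. A is a reactant, so its amount increases.

increases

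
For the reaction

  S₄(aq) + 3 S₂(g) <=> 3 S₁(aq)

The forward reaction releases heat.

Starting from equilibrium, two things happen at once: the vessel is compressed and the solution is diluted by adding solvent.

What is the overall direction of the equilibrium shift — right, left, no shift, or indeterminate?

right

Gas moles: reactants 3, products 0 (Δn_gas = -3). Compression shifts the system toward the side with fewer moles of gas — to the right.
Dilution lowers every aqueous concentration by the same factor. Δn_aq = 3 − 1 = +2, so the system shifts toward the side with more dissolved moles — to the right.
All effects act in the same direction — net shift to the right.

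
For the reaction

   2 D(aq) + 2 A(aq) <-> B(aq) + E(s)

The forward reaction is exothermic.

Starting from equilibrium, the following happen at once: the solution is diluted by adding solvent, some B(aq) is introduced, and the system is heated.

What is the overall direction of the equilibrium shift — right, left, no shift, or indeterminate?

Dilution lowers every aqueous concentration by the same factor. Δn_aq = 1 − 4 = -3, so the system shifts toward the side with more dissolved moles — to the left.
Adding B (aq), a product, drives the reaction to the left.
The forward reaction is exothermic. Raising T favours the endothermic direction — shift to the left.
All effects act in the same direction — net shift to the left.

left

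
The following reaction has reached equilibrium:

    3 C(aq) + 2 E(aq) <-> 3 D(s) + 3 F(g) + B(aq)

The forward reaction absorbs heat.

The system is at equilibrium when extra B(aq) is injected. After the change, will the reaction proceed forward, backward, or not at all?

left

Adding B (aq), a product, drives the reaction to the left.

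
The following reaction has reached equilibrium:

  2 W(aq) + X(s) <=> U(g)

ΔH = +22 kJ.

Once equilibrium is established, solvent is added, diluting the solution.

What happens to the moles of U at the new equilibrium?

decreases

Dilution lowers every aqueous concentration by the same factor. Δn_aq = 0 − 2 = -2, so the system shifts toward the side with more dissolved moles — to the left.
The net shift is to the left. U is a product, so its amount decreases.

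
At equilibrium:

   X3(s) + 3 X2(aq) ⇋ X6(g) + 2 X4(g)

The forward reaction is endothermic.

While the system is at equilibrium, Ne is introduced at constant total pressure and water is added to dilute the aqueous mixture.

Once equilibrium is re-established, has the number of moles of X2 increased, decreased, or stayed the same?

Adding inert gas at constant total pressure expands the volume and lowers every reacting partial pressure. With Δn_gas = 3 − 0 = +3, Q moves away from K toward the side with fewer gas moles, so the system shifts toward the side with more gas moles — to the right.
Dilution lowers every aqueous concentration by the same factor. Δn_aq = 0 − 3 = -3, so the system shifts toward the side with more dissolved moles — to the left.
The two effects oppose each other, so the net shift — and hence the change in X2 — cannot be determined from the given information.

cannot be determined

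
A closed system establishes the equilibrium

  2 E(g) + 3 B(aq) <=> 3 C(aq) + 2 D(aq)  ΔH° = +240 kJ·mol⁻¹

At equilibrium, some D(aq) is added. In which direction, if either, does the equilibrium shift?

left

Adding D (aq), a product, drives the reaction to the left.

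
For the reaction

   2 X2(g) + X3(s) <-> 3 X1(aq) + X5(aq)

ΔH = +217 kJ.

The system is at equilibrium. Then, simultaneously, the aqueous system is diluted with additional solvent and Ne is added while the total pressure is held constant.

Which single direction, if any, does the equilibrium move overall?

cannot be determined

Dilution lowers every aqueous concentration by the same factor. Δn_aq = 4 − 0 = +4, so the system shifts toward the side with more dissolved moles — to the right.
Adding inert gas at constant total pressure expands the volume and lowers every reacting partial pressure. With Δn_gas = 0 − 2 = -2, Q moves away from K toward the side with fewer gas moles, so the system shifts toward the side with more gas moles — to the left.
The individual effects push in opposite directions; without quantitative information the net direction cannot be determined.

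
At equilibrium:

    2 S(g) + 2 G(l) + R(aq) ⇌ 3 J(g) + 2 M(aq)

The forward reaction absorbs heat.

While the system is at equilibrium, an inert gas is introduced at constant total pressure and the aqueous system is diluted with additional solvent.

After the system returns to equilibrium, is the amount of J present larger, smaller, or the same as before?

increases

Adding inert gas at constant total pressure expands the volume and lowers every reacting partial pressure. With Δn_gas = 3 − 2 = +1, Q moves away from K toward the side with fewer gas moles, so the system shifts toward the side with more gas moles — to the right.
Dilution lowers every aqueous concentration by the same factor. Δn_aq = 2 − 1 = +1, so the system shifts toward the side with more dissolved moles — to the right.
The net shift is to the right. J is a product, so its amount increases.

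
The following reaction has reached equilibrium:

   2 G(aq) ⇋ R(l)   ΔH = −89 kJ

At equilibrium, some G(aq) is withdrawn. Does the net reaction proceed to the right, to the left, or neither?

left

Removing G (aq), a reactant, drives the reaction to the left.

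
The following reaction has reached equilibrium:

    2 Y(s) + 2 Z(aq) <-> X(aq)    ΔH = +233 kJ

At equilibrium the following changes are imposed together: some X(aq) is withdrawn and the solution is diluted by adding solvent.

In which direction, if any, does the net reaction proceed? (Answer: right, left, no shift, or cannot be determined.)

Removing X (aq), a product, drives the reaction to the right.
Dilution lowers every aqueous concentration by the same factor. Δn_aq = 1 − 2 = -1, so the system shifts toward the side with more dissolved moles — to the left.
The individual effects push in opposite directions; without quantitative information the net direction cannot be determined.

cannot be determined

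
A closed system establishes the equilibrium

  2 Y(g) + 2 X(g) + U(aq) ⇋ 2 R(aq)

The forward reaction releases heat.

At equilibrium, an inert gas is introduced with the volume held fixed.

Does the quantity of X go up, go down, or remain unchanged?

At constant volume, adding an inert gas leaves every reacting species' partial pressure unchanged, so Q is unchanged — no shift from this change.
No net shift occurs, so the amount of X is unchanged.

unchanged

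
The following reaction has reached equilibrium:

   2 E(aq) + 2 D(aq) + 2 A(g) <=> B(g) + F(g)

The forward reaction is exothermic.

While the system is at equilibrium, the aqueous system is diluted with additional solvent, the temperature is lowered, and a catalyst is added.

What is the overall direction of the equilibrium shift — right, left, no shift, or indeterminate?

Dilution lowers every aqueous concentration by the same factor. Δn_aq = 0 − 4 = -4, so the system shifts toward the side with more dissolved moles — to the left.
The forward reaction is exothermic. Lowering T favours the exothermic direction — shift to the right.
A catalyst speeds both forward and reverse rates equally; it changes neither Q nor K — no shift from this change.
The individual effects push in opposite directions; without quantitative information the net direction cannot be determined.

cannot be determined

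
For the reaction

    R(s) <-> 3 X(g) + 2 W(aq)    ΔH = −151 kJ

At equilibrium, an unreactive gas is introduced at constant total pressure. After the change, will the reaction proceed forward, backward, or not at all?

right

Adding inert gas at constant total pressure expands the volume and lowers every reacting partial pressure. With Δn_gas = 3 − 0 = +3, Q moves away from K toward the side with fewer gas moles, so the system shifts toward the side with more gas moles — to the right.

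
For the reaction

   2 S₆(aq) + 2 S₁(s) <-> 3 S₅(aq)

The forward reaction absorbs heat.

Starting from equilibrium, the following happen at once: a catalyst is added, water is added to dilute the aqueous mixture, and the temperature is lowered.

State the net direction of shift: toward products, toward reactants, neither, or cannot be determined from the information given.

cannot be determined

A catalyst speeds both forward and reverse rates equally; it changes neither Q nor K — no shift from this change.
Dilution lowers every aqueous concentration by the same factor. Δn_aq = 3 − 2 = +1, so the system shifts toward the side with more dissolved moles — to the right.
The forward reaction is endothermic. Lowering T favours the exothermic direction — shift to the left.
The individual effects push in opposite directions; without quantitative information the net direction cannot be determined.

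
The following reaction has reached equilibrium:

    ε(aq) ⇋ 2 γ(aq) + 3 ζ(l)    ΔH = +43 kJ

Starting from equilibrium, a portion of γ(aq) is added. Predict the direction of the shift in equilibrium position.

Adding γ (aq), a product, drives the reaction to the left.

left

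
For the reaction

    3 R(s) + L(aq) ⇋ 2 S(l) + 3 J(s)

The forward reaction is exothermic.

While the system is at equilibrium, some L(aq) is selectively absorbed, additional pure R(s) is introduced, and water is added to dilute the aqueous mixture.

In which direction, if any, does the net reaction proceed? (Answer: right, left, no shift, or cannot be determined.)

left

Removing L (aq), a reactant, drives the reaction to the left.
R is a pure solid; its activity is 1 regardless of amount, so Q is unaffected — no shift from this change.
Dilution lowers every aqueous concentration by the same factor. Δn_aq = 0 − 1 = -1, so the system shifts toward the side with more dissolved moles — to the left.
Only the nonzero effect(s) matter; the net shift is to the left.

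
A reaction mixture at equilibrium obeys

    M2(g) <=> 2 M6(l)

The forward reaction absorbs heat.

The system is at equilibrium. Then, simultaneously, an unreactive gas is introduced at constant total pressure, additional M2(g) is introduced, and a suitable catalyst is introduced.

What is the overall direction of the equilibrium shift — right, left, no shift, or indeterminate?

cannot be determined

Adding inert gas at constant total pressure expands the volume and lowers every reacting partial pressure. With Δn_gas = 0 − 1 = -1, Q moves away from K toward the side with fewer gas moles, so the system shifts toward the side with more gas moles — to the left.
Adding M2 (g), a reactant, drives the reaction to the right.
A catalyst speeds both forward and reverse rates equally; it changes neither Q nor K — no shift from this change.
The individual effects push in opposite directions; without quantitative information the net direction cannot be determined.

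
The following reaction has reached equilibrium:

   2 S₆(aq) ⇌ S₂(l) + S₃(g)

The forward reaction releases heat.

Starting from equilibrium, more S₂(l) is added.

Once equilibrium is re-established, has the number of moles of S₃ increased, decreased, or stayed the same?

S₂ is a pure liquid; its activity is 1 regardless of amount, so Q is unaffected — no shift from this change.
No net shift occurs, so the amount of S₃ is unchanged.

unchanged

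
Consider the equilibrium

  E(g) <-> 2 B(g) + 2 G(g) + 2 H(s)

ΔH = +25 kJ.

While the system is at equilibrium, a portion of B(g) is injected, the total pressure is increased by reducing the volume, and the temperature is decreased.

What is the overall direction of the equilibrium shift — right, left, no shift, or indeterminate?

left

Adding B (g), a product, drives the reaction to the left.
Gas moles: reactants 1, products 4 (Δn_gas = +3). Compression shifts the system toward the side with fewer moles of gas — to the left.
The forward reaction is endothermic. Lowering T favours the exothermic direction — shift to the left.
All effects act in the same direction — net shift to the left.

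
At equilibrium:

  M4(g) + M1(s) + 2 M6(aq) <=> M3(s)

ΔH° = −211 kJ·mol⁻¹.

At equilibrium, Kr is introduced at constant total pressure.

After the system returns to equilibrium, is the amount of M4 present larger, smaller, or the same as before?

Adding inert gas at constant total pressure expands the volume and lowers every reacting partial pressure. With Δn_gas = 0 − 1 = -1, Q moves away from K toward the side with fewer gas moles, so the system shifts toward the side with more gas moles — to the left.
The net shift is to the left. M4 is a reactant, so its amount increases.

increases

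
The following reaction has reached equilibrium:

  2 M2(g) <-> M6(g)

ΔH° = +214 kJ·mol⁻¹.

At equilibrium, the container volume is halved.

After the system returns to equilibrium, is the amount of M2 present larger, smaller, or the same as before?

decreases

Gas moles: reactants 2, products 1 (Δn_gas = -1). Compression shifts the system toward the side with fewer moles of gas — to the right.
The net shift is to the right. M2 is a reactant, so its amount decreases.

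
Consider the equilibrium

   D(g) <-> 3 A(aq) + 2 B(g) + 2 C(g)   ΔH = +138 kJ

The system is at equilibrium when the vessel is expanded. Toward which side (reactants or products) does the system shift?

right

Gas moles: reactants 1, products 4 (Δn_gas = +3). Expansion shifts the system toward the side with more moles of gas — to the right.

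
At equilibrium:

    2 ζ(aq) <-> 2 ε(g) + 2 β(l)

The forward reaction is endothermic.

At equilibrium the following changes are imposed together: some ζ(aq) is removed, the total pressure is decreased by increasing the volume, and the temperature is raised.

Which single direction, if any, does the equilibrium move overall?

cannot be determined

Removing ζ (aq), a reactant, drives the reaction to the left.
Gas moles: reactants 0, products 2 (Δn_gas = +2). Expansion shifts the system toward the side with more moles of gas — to the right.
The forward reaction is endothermic. Raising T favours the endothermic direction — shift to the right.
The individual effects push in opposite directions; without quantitative information the net direction cannot be determined.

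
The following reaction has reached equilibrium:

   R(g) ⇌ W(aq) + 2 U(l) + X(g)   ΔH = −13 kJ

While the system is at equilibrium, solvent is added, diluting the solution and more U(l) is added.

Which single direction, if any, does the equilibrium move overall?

Dilution lowers every aqueous concentration by the same factor. Δn_aq = 1 − 0 = +1, so the system shifts toward the side with more dissolved moles — to the right.
U is a pure liquid; its activity is 1 regardless of amount, so Q is unaffected — no shift from this change.
Only the nonzero effect(s) matter; the net shift is to the right.

right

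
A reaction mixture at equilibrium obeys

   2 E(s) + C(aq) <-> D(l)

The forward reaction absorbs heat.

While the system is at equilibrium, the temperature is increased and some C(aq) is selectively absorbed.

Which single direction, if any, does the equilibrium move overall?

The forward reaction is endothermic. Raising T favours the endothermic direction — shift to the right.
Removing C (aq), a reactant, drives the reaction to the left.
The individual effects push in opposite directions; without quantitative information the net direction cannot be determined.

cannot be determined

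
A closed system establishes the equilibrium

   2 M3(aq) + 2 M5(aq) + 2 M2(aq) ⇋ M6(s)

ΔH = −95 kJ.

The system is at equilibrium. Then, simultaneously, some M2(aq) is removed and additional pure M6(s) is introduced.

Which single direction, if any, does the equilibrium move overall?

left

Removing M2 (aq), a reactant, drives the reaction to the left.
M6 is a pure solid; its activity is 1 regardless of amount, so Q is unaffected — no shift from this change.
Only the nonzero effect(s) matter; the net shift is to the left.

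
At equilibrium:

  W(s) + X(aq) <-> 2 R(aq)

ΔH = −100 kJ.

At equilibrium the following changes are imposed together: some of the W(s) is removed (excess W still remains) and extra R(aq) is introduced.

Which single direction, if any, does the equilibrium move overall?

W is a pure solid; its activity is 1 regardless of amount, so Q is unaffected — no shift from this change.
Adding R (aq), a product, drives the reaction to the left.
Only the nonzero effect(s) matter; the net shift is to the left.

left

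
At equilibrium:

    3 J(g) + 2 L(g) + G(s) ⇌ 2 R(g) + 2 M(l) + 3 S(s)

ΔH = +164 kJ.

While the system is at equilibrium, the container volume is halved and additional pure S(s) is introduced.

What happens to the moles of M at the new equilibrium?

increases

Gas moles: reactants 5, products 2 (Δn_gas = -3). Compression shifts the system toward the side with fewer moles of gas — to the right.
S is a pure solid; its activity is 1 regardless of amount, so Q is unaffected — no shift from this change.
The net shift is to the right. M is a product, so its amount increases.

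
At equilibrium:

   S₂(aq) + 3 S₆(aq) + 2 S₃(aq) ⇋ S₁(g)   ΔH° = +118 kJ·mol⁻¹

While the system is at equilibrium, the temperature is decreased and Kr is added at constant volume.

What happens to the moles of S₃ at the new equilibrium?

increases

The forward reaction is endothermic. Lowering T favours the exothermic direction — shift to the left.
At constant volume, adding an inert gas leaves every reacting species' partial pressure unchanged, so Q is unchanged — no shift from this change.
The net shift is to the left. S₃ is a reactant, so its amount increases.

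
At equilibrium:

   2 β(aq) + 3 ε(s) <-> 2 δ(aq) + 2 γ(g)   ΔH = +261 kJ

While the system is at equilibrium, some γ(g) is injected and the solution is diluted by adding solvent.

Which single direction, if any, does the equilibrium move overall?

Adding γ (g), a product, drives the reaction to the left.
Dilution scales every aqueous concentration by the same factor. Δn_aq = 2 − 2 = 0, so Q is unchanged — no shift.
Only the nonzero effect(s) matter; the net shift is to the left.

left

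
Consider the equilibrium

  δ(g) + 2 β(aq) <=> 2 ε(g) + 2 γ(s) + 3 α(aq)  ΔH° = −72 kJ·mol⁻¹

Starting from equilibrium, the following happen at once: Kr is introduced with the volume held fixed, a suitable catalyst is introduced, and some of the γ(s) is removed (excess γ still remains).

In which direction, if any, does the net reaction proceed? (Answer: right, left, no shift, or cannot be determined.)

At constant volume, adding an inert gas leaves every reacting species' partial pressure unchanged, so Q is unchanged — no shift from this change.
A catalyst speeds both forward and reverse rates equally; it changes neither Q nor K — no shift from this change.
γ is a pure solid; its activity is 1 regardless of amount, so Q is unaffected — no shift from this change.
None of the changes alters Q relative to K, so there is no net shift.

no shift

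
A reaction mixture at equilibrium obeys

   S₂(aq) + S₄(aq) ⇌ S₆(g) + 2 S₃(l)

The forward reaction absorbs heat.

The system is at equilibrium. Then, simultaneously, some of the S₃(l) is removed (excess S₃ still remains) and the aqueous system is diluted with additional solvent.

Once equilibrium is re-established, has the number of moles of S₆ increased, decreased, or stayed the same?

S₃ is a pure liquid; its activity is 1 regardless of amount, so Q is unaffected — no shift from this change.
Dilution lowers every aqueous concentration by the same factor. Δn_aq = 0 − 2 = -2, so the system shifts toward the side with more dissolved moles — to the left.
The net shift is to the left. S₆ is a product, so its amount decreases.

decreases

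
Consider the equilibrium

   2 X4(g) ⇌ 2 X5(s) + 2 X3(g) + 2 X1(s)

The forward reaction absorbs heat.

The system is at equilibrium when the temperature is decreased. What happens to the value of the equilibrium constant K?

K depends on temperature via the van 't Hoff relation. The forward reaction is endothermic, so lowering T decreases K.

decreases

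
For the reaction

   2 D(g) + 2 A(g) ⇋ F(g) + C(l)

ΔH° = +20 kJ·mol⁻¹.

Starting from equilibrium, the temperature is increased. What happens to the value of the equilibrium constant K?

K depends on temperature via the van 't Hoff relation. The forward reaction is endothermic, so raising T increases K.

increases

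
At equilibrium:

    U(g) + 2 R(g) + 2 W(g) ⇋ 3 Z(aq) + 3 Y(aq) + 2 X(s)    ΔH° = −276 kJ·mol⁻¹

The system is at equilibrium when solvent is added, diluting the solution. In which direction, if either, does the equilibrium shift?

right

Dilution lowers every aqueous concentration by the same factor. Δn_aq = 6 − 0 = +6, so the system shifts toward the side with more dissolved moles — to the right.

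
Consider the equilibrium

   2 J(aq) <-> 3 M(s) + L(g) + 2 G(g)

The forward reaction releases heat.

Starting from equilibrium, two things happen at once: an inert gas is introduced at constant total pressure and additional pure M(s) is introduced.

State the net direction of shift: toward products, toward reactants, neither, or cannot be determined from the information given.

right

Adding inert gas at constant total pressure expands the volume and lowers every reacting partial pressure. With Δn_gas = 3 − 0 = +3, Q moves away from K toward the side with fewer gas moles, so the system shifts toward the side with more gas moles — to the right.
M is a pure solid; its activity is 1 regardless of amount, so Q is unaffected — no shift from this change.
Only the nonzero effect(s) matter; the net shift is to the right.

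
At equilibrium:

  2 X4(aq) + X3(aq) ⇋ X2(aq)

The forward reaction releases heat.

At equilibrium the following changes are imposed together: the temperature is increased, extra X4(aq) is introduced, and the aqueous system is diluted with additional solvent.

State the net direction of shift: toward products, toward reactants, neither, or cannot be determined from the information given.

cannot be determined

The forward reaction is exothermic. Raising T favours the endothermic direction — shift to the left.
Adding X4 (aq), a reactant, drives the reaction to the right.
Dilution lowers every aqueous concentration by the same factor. Δn_aq = 1 − 3 = -2, so the system shifts toward the side with more dissolved moles — to the left.
The individual effects push in opposite directions; without quantitative information the net direction cannot be determined.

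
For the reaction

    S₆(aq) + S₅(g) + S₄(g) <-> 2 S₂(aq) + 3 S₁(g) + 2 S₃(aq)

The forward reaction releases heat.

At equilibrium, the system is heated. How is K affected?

decreases

K depends on temperature via the van 't Hoff relation. The forward reaction is exothermic, so raising T decreases K.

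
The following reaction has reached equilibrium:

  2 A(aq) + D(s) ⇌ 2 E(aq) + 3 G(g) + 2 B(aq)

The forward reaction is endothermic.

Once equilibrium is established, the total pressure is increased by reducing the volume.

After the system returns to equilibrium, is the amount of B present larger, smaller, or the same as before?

Gas moles: reactants 0, products 3 (Δn_gas = +3). Compression shifts the system toward the side with fewer moles of gas — to the left.
The net shift is to the left. B is a product, so its amount decreases.

decreases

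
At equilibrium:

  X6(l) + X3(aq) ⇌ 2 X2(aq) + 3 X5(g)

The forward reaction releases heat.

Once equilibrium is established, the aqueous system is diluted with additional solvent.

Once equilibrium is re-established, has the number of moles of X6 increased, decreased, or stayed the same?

decreases

Dilution lowers every aqueous concentration by the same factor. Δn_aq = 2 − 1 = +1, so the system shifts toward the side with more dissolved moles — to the right.
The net shift is to the right. X6 is a reactant, so its amount decreases.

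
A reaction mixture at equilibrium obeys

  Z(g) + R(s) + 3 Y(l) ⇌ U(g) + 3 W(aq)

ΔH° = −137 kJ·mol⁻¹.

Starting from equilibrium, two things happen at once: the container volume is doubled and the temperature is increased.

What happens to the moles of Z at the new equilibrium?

Gas moles: reactants 1, products 1. Δn_gas = 0, so a volume change leaves Q equal to K — no shift from this change.
The forward reaction is exothermic. Raising T favours the endothermic direction — shift to the left.
The net shift is to the left. Z is a reactant, so its amount increases.

increases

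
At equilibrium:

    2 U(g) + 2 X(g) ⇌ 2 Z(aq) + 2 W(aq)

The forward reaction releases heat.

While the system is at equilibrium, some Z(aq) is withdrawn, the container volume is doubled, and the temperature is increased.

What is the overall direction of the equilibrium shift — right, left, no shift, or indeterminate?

cannot be determined

Removing Z (aq), a product, drives the reaction to the right.
Gas moles: reactants 4, products 0 (Δn_gas = -4). Expansion shifts the system toward the side with more moles of gas — to the left.
The forward reaction is exothermic. Raising T favours the endothermic direction — shift to the left.
The individual effects push in opposite directions; without quantitative information the net direction cannot be determined.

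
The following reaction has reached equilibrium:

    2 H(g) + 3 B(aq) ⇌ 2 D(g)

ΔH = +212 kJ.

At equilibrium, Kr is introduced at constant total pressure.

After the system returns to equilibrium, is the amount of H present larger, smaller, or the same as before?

Adding inert gas at constant total pressure expands the volume, scaling every reacting partial pressure by the same factor. Δn_gas = 2 − 2 = 0, so Q is unchanged — no shift.
No net shift occurs, so the amount of H is unchanged.

unchanged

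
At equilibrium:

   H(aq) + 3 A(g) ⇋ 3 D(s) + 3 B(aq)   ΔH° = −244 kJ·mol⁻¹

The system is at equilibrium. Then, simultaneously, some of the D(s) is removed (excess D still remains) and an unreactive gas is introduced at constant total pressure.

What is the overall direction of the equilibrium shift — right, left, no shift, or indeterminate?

left

D is a pure solid; its activity is 1 regardless of amount, so Q is unaffected — no shift from this change.
Adding inert gas at constant total pressure expands the volume and lowers every reacting partial pressure. With Δn_gas = 0 − 3 = -3, Q moves away from K toward the side with fewer gas moles, so the system shifts toward the side with more gas moles — to the left.
Only the nonzero effect(s) matter; the net shift is to the left.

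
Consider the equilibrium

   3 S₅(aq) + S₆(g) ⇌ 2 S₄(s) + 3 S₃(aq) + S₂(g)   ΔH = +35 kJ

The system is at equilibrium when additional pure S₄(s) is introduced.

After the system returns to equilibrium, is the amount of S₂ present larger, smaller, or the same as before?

S₄ is a pure solid; its activity is 1 regardless of amount, so Q is unaffected — no shift from this change.
No net shift occurs, so the amount of S₂ is unchanged.

unchanged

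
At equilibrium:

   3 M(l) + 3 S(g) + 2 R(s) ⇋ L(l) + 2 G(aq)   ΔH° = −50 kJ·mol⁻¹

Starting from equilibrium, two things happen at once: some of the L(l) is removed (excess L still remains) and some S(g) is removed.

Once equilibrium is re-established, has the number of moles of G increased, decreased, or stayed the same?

decreases

L is a pure liquid; its activity is 1 regardless of amount, so Q is unaffected — no shift from this change.
Removing S (g), a reactant, drives the reaction to the left.
The net shift is to the left. G is a product, so its amount decreases.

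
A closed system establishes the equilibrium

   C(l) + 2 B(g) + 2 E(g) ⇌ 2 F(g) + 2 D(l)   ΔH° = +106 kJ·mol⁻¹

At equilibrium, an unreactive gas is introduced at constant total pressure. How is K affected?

The equilibrium constant depends only on temperature. This perturbation may move the position of equilibrium, but since T is unchanged, K itself is unchanged.

unchanged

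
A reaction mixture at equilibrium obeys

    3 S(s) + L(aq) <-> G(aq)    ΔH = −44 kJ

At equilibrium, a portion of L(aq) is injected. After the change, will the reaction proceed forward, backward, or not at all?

Adding L (aq), a reactant, drives the reaction to the right.

right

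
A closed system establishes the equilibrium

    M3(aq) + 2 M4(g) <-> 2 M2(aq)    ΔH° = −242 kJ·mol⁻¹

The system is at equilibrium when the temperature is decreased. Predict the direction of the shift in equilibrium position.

right

The forward reaction is exothermic. Lowering T favours the exothermic direction — shift to the right.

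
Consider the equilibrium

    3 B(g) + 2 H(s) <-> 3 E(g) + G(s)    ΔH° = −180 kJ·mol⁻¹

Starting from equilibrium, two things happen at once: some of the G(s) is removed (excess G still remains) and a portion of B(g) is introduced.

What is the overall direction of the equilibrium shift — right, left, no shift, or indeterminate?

right

G is a pure solid; its activity is 1 regardless of amount, so Q is unaffected — no shift from this change.
Adding B (g), a reactant, drives the reaction to the right.
Only the nonzero effect(s) matter; the net shift is to the right.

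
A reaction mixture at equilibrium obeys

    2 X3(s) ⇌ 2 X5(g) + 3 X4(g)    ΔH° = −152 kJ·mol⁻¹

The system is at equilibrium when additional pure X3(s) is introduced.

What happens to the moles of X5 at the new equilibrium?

X3 is a pure solid; its activity is 1 regardless of amount, so Q is unaffected — no shift from this change.
No net shift occurs, so the amount of X5 is unchanged.

unchanged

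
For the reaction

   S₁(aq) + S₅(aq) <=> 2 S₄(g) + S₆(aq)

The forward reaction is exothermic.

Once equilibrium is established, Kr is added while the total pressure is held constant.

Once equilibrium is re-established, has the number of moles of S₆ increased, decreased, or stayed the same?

increases

Adding inert gas at constant total pressure expands the volume and lowers every reacting partial pressure. With Δn_gas = 2 − 0 = +2, Q moves away from K toward the side with fewer gas moles, so the system shifts toward the side with more gas moles — to the right.
The net shift is to the right. S₆ is a product, so its amount increases.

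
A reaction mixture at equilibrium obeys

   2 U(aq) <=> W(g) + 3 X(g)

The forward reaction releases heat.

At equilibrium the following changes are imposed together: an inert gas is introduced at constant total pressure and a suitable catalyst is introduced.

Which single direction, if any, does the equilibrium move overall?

right

Adding inert gas at constant total pressure expands the volume and lowers every reacting partial pressure. With Δn_gas = 4 − 0 = +4, Q moves away from K toward the side with fewer gas moles, so the system shifts toward the side with more gas moles — to the right.
A catalyst speeds both forward and reverse rates equally; it changes neither Q nor K — no shift from this change.
Only the nonzero effect(s) matter; the net shift is to the right.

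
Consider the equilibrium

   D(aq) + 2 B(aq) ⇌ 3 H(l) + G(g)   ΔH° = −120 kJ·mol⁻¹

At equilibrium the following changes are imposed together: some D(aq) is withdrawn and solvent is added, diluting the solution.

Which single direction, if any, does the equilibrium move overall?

Removing D (aq), a reactant, drives the reaction to the left.
Dilution lowers every aqueous concentration by the same factor. Δn_aq = 0 − 3 = -3, so the system shifts toward the side with more dissolved moles — to the left.
All effects act in the same direction — net shift to the left.

left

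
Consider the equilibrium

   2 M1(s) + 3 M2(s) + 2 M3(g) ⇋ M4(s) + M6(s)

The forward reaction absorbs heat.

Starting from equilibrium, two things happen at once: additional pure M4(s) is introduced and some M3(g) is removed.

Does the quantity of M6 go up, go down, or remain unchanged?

decreases

M4 is a pure solid; its activity is 1 regardless of amount, so Q is unaffected — no shift from this change.
Removing M3 (g), a reactant, drives the reaction to the left.
The net shift is to the left. M6 is a product, so its amount decreases.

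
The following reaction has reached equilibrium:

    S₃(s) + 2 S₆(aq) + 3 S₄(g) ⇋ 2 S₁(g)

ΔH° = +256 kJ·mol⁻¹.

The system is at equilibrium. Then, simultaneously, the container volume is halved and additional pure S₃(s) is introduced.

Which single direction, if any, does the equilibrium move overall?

Gas moles: reactants 3, products 2 (Δn_gas = -1). Compression shifts the system toward the side with fewer moles of gas — to the right.
S₃ is a pure solid; its activity is 1 regardless of amount, so Q is unaffected — no shift from this change.
Only the nonzero effect(s) matter; the net shift is to the right.

right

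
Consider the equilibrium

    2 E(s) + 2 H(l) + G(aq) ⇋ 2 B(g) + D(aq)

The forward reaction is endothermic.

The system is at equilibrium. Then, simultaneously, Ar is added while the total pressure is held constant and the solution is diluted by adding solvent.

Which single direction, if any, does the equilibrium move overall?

right

Adding inert gas at constant total pressure expands the volume and lowers every reacting partial pressure. With Δn_gas = 2 − 0 = +2, Q moves away from K toward the side with fewer gas moles, so the system shifts toward the side with more gas moles — to the right.
Dilution scales every aqueous concentration by the same factor. Δn_aq = 1 − 1 = 0, so Q is unchanged — no shift.
Only the nonzero effect(s) matter; the net shift is to the right.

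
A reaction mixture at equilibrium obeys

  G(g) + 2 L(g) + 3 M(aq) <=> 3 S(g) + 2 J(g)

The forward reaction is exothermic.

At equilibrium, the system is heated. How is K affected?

decreases

K depends on temperature via the van 't Hoff relation. The forward reaction is exothermic, so raising T decreases K.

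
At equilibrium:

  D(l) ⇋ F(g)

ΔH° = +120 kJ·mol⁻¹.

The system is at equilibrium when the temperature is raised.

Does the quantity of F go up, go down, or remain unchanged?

The forward reaction is endothermic. Raising T favours the endothermic direction — shift to the right.
The net shift is to the right. F is a product, so its amount increases.

increases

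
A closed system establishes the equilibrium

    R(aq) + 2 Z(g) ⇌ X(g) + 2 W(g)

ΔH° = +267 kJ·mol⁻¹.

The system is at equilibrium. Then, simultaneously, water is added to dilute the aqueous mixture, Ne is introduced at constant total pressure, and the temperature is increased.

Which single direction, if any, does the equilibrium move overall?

cannot be determined

Dilution lowers every aqueous concentration by the same factor. Δn_aq = 0 − 1 = -1, so the system shifts toward the side with more dissolved moles — to the left.
Adding inert gas at constant total pressure expands the volume and lowers every reacting partial pressure. With Δn_gas = 3 − 2 = +1, Q moves away from K toward the side with fewer gas moles, so the system shifts toward the side with more gas moles — to the right.
The forward reaction is endothermic. Raising T favours the endothermic direction — shift to the right.
The individual effects push in opposite directions; without quantitative information the net direction cannot be determined.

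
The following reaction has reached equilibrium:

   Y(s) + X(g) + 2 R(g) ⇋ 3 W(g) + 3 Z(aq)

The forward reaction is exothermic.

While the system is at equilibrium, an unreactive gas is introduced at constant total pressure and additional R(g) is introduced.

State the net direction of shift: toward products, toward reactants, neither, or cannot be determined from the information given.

Adding inert gas at constant total pressure expands the volume, scaling every reacting partial pressure by the same factor. Δn_gas = 3 − 3 = 0, so Q is unchanged — no shift.
Adding R (g), a reactant, drives the reaction to the right.
Only the nonzero effect(s) matter; the net shift is to the right.

right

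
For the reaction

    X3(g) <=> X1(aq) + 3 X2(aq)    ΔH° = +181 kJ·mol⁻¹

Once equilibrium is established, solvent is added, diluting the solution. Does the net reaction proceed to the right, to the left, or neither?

right

Dilution lowers every aqueous concentration by the same factor. Δn_aq = 4 − 0 = +4, so the system shifts toward the side with more dissolved moles — to the right.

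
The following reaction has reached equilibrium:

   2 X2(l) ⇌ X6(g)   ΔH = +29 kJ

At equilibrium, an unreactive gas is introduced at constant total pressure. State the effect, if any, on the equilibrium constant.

unchanged

The equilibrium constant depends only on temperature. This perturbation may move the position of equilibrium, but since T is unchanged, K itself is unchanged.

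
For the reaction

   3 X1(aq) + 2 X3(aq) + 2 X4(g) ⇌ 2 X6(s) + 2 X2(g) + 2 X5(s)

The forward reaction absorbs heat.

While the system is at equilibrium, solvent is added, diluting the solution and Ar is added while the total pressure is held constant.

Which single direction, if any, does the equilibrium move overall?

Dilution lowers every aqueous concentration by the same factor. Δn_aq = 0 − 5 = -5, so the system shifts toward the side with more dissolved moles — to the left.
Adding inert gas at constant total pressure expands the volume, scaling every reacting partial pressure by the same factor. Δn_gas = 2 − 2 = 0, so Q is unchanged — no shift.
Only the nonzero effect(s) matter; the net shift is to the left.

left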